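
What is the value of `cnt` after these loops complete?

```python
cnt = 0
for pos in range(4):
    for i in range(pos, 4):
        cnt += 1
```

Upper triangle: 4 + 3 + ... + 1
`cnt` takes the values: 0 → 1 → 2 → 3 → 4 → 5 → 6 → 7 → 8 → 9 → 10

Answer: 10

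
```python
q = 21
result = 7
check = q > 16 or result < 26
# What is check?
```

Trace:
`q = 21` → q = 21
`result = 7` → result = 7
`check = q > 16 or result < 26` → check = True
So check = True

Answer: True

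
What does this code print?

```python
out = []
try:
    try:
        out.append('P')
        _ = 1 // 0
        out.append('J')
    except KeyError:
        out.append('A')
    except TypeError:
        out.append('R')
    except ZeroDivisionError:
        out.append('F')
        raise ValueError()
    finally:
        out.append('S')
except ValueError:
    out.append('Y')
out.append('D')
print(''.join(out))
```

Execution trace: 'P' (inner try body) → 'F' (inner except ZeroDivisionError) → 'S' (inner finally) → 'Y' (outer except ValueError) → 'D' (after the try/except). Output: PFSYD

Answer: PFSYD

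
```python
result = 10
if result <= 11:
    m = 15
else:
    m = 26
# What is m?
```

Trace:
`result = 10` → result = 10
`if result <= 11: ...` → result <= 11 is True → m = 15
So m = 15

Answer: 15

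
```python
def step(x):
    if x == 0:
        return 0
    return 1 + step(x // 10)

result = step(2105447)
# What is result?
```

Count of digits of 2105447: 7

Answer: 7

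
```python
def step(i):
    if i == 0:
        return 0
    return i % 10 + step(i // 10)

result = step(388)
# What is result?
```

Sum of digits of 388: 8 + 8 + 3 = 19

Answer: 19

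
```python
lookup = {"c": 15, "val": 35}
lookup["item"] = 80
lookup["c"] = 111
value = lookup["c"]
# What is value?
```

Trace:
`lookup = {"c": 15, "val": 35}` → lookup = {'c': 15, 'val': 35}
`lookup["item"] = 80` → lookup = {'c': 15, 'val': 35, 'item': 80}
`lookup["c"] = 111` → lookup = {'c': 111, 'val': 35, 'item': 80}
`value = lookup["c"]` → value = 111
So value = 111

Answer: 111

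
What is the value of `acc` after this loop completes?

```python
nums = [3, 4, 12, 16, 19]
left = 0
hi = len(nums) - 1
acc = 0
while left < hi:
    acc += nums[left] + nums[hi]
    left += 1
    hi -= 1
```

Sum of pairs from ends
`acc` takes the values: 0 → 22 → 42

Answer: 42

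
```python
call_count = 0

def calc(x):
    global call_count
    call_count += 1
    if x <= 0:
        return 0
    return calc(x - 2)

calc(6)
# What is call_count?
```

Linear recursion stepping by 2: 4 calls from x=6 down to ≤0.

Answer: 4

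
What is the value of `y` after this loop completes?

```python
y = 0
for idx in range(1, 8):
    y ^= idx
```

XOR of 1 to 7
`y` takes the values: 0 → 1 → 3 → 0 → 4 → 1 → 7 → 0

Answer: 0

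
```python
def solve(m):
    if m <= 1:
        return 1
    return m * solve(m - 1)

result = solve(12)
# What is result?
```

solve(12) = 12 * 11 * 10 * 9 * 8 * 7 * 6 * 5 * 4 * 3 * 2 * 1 = 479001600

Answer: 479001600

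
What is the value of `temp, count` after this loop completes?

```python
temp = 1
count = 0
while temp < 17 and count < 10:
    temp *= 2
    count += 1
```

Double until >= 17 or 10 iterations
`temp, count` takes the values: (1, 0) → (2, 0) → (2, 1) → (4, 1) → (4, 2) → (8, 2) → (8, 3) → (16, 3) → (16, 4) → (32, 4) → (32, 5)

Answer: 32, 5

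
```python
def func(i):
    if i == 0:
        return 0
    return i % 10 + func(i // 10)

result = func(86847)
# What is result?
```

Sum of digits of 86847: 7 + 4 + 8 + 6 + 8 = 33

Answer: 33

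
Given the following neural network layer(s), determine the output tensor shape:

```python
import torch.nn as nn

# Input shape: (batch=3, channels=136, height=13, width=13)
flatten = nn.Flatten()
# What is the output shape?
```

Input: (3, 136, 13, 13) -> Output: (3, 22984)

Answer: (3, 22984)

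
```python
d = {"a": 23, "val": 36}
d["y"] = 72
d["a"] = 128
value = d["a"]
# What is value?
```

Trace:
`d = {"a": 23, "val": 36}` → d = {'a': 23, 'val': 36}
`d["y"] = 72` → d = {'a': 23, 'val': 36, 'y': 72}
`d["a"] = 128` → d = {'a': 128, 'val': 36, 'y': 72}
`value = d["a"]` → value = 128
So value = 128

Answer: 128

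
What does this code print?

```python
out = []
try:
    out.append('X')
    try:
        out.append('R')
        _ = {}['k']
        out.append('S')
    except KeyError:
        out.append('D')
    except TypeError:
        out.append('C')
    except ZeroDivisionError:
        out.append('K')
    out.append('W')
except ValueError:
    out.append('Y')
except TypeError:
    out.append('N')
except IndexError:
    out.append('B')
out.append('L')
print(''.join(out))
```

Execution trace: 'X' (try body) → 'R' (inner try body) → 'D' (inner except KeyError) → 'W' (try body, no exception) → 'L' (after the try/except). Output: XRDWL

Answer: XRDWL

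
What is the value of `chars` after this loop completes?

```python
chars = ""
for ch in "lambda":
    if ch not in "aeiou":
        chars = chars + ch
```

Remove vowels from 'lambda'
`chars` takes the values: "" → "l" → "lm" → "lmb" → "lmbd"

Answer: "lmbd"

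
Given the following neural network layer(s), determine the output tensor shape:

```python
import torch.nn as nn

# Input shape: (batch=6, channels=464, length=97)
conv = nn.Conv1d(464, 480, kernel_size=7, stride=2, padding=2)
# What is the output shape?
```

Input: (6, 464, 97) -> Output: (6, 480, 48)

Answer: (6, 480, 48)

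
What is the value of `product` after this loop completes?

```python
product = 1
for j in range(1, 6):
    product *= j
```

5! = 120
`product` takes the values: 1 → 2 → 6 → 24 → 120

Answer: 120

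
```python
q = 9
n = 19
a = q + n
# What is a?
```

Trace:
`q = 9` → q = 9
`n = 19` → n = 19
`a = q + n` → a = 28
So a = 28

Answer: 28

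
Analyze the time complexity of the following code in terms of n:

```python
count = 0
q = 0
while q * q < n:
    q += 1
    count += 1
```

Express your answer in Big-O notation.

Each loop level contributes: √n. Multiplying the contributions gives O(√n).

Answer: O(√n)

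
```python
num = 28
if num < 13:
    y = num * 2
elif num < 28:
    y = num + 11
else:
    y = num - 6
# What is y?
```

Trace:
`num = 28` → num = 28
`if num < 13: ...` → num < 13 is False, num < 28 is False, take else branch → y = 22
So y = 22

Answer: 22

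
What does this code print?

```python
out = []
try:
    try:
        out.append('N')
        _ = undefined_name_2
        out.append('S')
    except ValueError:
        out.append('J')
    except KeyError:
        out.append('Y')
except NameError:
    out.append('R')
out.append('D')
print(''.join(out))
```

Execution trace: 'N' (inner try body) → 'R' (outer except NameError) → 'D' (after the try/except). Output: NRD

Answer: NRD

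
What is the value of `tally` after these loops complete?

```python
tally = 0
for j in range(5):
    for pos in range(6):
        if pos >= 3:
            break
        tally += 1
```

Inner breaks at 3, outer runs 5 times
`tally` takes the values: 0 → 1 → 2 → 3 → 4 → 5 → 6 → 7 → 8 → 9 → 10 → 11 → 12 → 13 → 14 → 15

Answer: 15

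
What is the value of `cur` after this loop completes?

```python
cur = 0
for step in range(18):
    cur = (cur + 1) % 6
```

Increment mod 6, 18 times = 0
`cur` takes the values: 0 → 1 → 2 → 3 → 4 → 5 → 0 → 1 → 2 → 3 → 4 → 5 → 0 → 1 → 2 → 3 → 4 → 5 → 0

Answer: 0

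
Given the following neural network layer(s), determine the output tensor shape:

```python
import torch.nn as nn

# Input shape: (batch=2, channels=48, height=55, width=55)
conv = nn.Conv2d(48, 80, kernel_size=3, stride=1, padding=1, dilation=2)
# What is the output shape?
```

Input: (2, 48, 55, 55) -> Output: (2, 80, 53, 53)

Answer: (2, 80, 53, 53)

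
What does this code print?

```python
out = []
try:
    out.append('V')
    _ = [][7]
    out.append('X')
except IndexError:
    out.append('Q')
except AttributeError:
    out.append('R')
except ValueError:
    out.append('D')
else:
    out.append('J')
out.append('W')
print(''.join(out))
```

Execution trace: 'V' (try body) → 'Q' (except IndexError) → 'W' (after the try/except). Output: VQW

Answer: VQW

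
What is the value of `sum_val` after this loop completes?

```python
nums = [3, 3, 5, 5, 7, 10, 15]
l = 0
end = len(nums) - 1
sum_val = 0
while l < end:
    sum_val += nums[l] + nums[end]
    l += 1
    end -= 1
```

Sum of pairs from ends
`sum_val` takes the values: 0 → 18 → 31 → 43

Answer: 43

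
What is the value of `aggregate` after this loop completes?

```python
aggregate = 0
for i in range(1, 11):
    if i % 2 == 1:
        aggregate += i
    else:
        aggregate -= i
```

Add odd, subtract even
`aggregate` takes the values: 0 → 1 → -1 → 2 → -2 → 3 → -3 → 4 → -4 → 5 → -5

Answer: -5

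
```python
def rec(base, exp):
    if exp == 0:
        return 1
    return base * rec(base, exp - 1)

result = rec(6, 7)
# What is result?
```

rec(6, 7) = 6 * 6 * 6 * 6 * 6 * 6 * 6 = 279936

Answer: 279936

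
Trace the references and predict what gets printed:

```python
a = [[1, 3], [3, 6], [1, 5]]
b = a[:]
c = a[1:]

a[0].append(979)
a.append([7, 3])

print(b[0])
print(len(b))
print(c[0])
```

Key concept: slice with nested mutation.
Step by step:
`a = [[1, 3], [3, 6], [1, 5]]` → a = [[1, 3], [3, 6], [1, 5]]
`b = a[:]` → b = [[1, 3], [3, 6], [1, 5]]
`c = a[1:]` → c = [[3, 6], [1, 5]]
`a[0].append(979)` → a = [[1, 3, 979], [3, 6], [1, 5]]; b = [[1, 3, 979], [3, 6], [1, 5]]
`a.append([7, 3])` → a = [[1, 3, 979], [3, 6], [1, 5], [7, 3]]
`print(b[0])` → prints [1, 3, 979]
`print(len(b))` → prints 3
`print(c[0])` → prints [3, 6]

Answer:
[1, 3, 979]
3
[3, 6]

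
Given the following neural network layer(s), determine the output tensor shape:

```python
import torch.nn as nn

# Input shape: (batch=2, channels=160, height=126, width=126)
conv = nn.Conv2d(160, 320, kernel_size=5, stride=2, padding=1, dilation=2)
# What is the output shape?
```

Input: (2, 160, 126, 126) -> Output: (2, 320, 60, 60)

Answer: (2, 320, 60, 60)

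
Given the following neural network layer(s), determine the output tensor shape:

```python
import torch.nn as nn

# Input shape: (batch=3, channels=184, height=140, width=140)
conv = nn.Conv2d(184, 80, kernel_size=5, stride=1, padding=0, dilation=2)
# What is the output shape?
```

Input: (3, 184, 140, 140) -> Output: (3, 80, 132, 132)

Answer: (3, 80, 132, 132)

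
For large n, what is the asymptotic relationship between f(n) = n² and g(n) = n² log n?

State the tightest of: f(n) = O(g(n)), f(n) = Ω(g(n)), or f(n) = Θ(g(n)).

n² vs n² log n: f(n) = O(g(n)) but not Ω(g(n)) — n² log n grows strictly faster than n².

Answer: f(n) = O(g(n)) but not Ω(g(n)) — n² log n grows strictly faster than n².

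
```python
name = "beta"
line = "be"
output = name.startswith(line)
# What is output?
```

Trace:
`name = "beta"` → name = 'beta'
`line = "be"` → line = 'be'
`output = name.startswith(line)` → output = True
So output = True

Answer: True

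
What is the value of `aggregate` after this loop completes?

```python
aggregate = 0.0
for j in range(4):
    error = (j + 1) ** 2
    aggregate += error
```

Sum of squared losses 1² + 2² + ... + 4²
`aggregate` takes the values: 0.0 → 1.0 → 5.0 → 14.0 → 30.0

Answer: 30.0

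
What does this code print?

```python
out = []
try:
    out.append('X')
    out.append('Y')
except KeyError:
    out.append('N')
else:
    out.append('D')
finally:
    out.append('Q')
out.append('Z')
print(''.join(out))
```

Execution trace: 'X' (try body) → 'Y' (try body, no exception) → 'D' (else) → 'Q' (finally) → 'Z' (after the try/except). Output: XYDQZ

Answer: XYDQZ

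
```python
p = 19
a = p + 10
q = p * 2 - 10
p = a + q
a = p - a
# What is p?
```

Trace:
`p = 19` → p = 19
`a = p + 10` → a = 29
`q = p * 2 - 10` → q = 28
`p = a + q` → p = 57
`a = p - a` → a = 28
So p = 57

Answer: 57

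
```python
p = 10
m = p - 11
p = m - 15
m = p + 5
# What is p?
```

Trace:
`p = 10` → p = 10
`m = p - 11` → m = -1
`p = m - 15` → p = -16
`m = p + 5` → m = -11
So p = -16

Answer: -16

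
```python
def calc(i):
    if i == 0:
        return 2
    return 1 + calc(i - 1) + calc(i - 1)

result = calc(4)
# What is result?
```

calc(i) = 1 + 2·calc(i-1), calc(0)=2. Closed form: (2+1)·2^4 - 1 = 47.

Answer: 47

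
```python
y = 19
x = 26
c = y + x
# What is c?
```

Trace:
`y = 19` → y = 19
`x = 26` → x = 26
`c = y + x` → c = 45
So c = 45

Answer: 45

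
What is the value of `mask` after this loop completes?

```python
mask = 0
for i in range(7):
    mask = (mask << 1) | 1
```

Build 7 consecutive 1-bits: 0b1111111
`mask` takes the values: 0 → 1 → 3 → 7 → 15 → 31 → 63 → 127

Answer: 127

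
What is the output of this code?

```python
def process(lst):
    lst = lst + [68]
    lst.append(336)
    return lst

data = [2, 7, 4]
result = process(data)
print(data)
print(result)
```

Key concept: rebinding parameter vs mutation.
Step by step:
`data = [2, 7, 4]` → data = [2, 7, 4]
`result = process(data)` → result = [2, 7, 4, 68, 336]
`print(data)` → prints [2, 7, 4]
`print(result)` → prints [2, 7, 4, 68, 336]

Answer:
[2, 7, 4]
[2, 7, 4, 68, 336]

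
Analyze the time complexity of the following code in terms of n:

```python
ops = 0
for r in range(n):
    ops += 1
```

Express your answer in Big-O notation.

Each loop level contributes: n. Multiplying the contributions gives O(n).

Answer: O(n)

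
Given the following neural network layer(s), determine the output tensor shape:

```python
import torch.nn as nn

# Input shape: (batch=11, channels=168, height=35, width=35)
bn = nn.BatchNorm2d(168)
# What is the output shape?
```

Input: (11, 168, 35, 35) -> Output: (11, 168, 35, 35)

Answer: (11, 168, 35, 35)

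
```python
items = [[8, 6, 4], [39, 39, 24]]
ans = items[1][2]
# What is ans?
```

Trace:
`items = [[8, 6, 4], [39, 39, 24]]` → items = [[8, 6, 4], [39, 39, 24]]
`ans = items[1][2]` → ans = 24
So ans = 24

Answer: 24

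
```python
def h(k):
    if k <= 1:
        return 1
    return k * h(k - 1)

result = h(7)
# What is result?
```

h(7) = 7 * 6 * 5 * 4 * 3 * 2 * 1 = 5040

Answer: 5040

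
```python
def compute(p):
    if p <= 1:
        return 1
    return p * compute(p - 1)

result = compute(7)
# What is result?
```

compute(7) = 7 * 6 * 5 * 4 * 3 * 2 * 1 = 5040

Answer: 5040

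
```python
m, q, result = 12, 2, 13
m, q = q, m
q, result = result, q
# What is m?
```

Trace:
`m, q, result = 12, 2, 13` → m = 12; q = 2; result = 13
`m, q = q, m` → m = 2; q = 12
`q, result = result, q` → q = 13; result = 12
So m = 2

Answer: 2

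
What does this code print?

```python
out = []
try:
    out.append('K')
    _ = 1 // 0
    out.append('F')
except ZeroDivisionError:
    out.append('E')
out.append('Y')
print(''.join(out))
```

Execution trace: 'K' (try body) → 'E' (except ZeroDivisionError) → 'Y' (after the try/except). Output: KEY

Answer: KEY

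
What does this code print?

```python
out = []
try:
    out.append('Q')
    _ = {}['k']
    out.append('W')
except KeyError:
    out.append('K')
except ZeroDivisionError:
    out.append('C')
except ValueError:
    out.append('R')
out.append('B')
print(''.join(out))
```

Execution trace: 'Q' (try body) → 'K' (except KeyError) → 'B' (after the try/except). Output: QKB

Answer: QKB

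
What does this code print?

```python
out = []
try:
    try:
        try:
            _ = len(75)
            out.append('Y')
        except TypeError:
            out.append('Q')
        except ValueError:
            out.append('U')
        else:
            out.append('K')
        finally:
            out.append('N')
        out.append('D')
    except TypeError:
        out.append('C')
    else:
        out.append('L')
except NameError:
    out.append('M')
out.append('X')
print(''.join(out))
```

Execution trace: 'Q' (inner except TypeError) → 'N' (inner finally) → 'D' (try body, no exception) → 'L' (else) → 'X' (after the try/except). Output: QNDLX

Answer: QNDLX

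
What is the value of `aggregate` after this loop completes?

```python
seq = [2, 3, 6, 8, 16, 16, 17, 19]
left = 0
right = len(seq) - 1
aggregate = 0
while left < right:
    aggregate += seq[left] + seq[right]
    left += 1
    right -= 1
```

Sum of pairs from ends
`aggregate` takes the values: 0 → 21 → 41 → 63 → 87

Answer: 87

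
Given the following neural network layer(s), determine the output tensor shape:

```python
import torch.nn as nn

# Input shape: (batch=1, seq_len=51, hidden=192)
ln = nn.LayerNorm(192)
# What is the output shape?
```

Input: (1, 51, 192) -> Output: (1, 51, 192)

Answer: (1, 51, 192)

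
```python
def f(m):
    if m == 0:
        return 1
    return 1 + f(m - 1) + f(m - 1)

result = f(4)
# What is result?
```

f(m) = 1 + 2·f(m-1), f(0)=1. Closed form: (1+1)·2^4 - 1 = 31.

Answer: 31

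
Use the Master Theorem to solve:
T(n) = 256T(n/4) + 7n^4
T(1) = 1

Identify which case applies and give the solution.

a=256, b=4, f(n)=7n^4. log_4(256) = 4. Since c=4 = 4, Case 2 applies: T(n) = Θ(n^log_b(a) · log n) = O(n^4 log n).

Answer: O(n^4 log n) - Case 2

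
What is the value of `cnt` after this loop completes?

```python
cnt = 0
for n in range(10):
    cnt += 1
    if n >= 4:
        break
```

Loop breaks when n reaches 4, cnt is 5
`cnt` takes the values: 0 → 1 → 2 → 3 → 4 → 5

Answer: 5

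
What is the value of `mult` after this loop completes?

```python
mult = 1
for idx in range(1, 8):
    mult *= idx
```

7! = 5040
`mult` takes the values: 1 → 2 → 6 → 24 → 120 → 720 → 5040

Answer: 5040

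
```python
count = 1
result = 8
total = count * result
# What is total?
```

Trace:
`count = 1` → count = 1
`result = 8` → result = 8
`total = count * result` → total = 8
So total = 8

Answer: 8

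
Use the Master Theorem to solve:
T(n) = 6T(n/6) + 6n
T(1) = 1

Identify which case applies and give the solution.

a=6, b=6, f(n)=6n. log_6(6) = 1. Since c=1 = 1, Case 2 applies: T(n) = Θ(n^log_b(a) · log n) = O(n log n).

Answer: O(n log n) - Case 2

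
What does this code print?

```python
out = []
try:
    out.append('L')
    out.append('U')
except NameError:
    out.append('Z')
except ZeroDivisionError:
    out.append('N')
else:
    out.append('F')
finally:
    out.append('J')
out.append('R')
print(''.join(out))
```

Execution trace: 'L' (try body) → 'U' (try body, no exception) → 'F' (else) → 'J' (finally) → 'R' (after the try/except). Output: LUFJR

Answer: LUFJR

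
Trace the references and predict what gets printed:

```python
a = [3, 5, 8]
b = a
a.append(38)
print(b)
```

Key concept: basic list aliasing.
Step by step:
`a = [3, 5, 8]` → a = [3, 5, 8]
`b = a` → b = [3, 5, 8] (same object as a)
`a.append(38)` → a = [3, 5, 8, 38] (same object as b); b = [3, 5, 8, 38] (same object as a)
`print(b)` → prints [3, 5, 8, 38]

Answer: [3, 5, 8, 38]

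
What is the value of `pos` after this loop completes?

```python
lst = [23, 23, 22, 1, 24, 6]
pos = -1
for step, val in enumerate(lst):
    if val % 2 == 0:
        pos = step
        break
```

First even number index in [23, 23, 22, 1, 24, 6]
`pos` takes the values: -1 → 2

Answer: 2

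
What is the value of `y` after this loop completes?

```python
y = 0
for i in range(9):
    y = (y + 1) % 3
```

Increment mod 3, 9 times = 0
`y` takes the values: 0 → 1 → 2 → 0 → 1 → 2 → 0 → 1 → 2 → 0

Answer: 0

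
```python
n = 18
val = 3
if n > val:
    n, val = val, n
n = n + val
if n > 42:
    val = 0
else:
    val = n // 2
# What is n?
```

Trace:
`n = 18` → n = 18
`val = 3` → val = 3
`if n > val: ...` → n > val is True → n = 3; val = 18
`n = n + val` → n = 21
`if n > 42: ...` → n > 42 is False, take else branch → val = 10
So n = 21

Answer: 21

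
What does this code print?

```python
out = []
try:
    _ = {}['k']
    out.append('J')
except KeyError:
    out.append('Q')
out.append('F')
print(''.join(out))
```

Execution trace: 'Q' (except KeyError) → 'F' (after the try/except). Output: QF

Answer: QF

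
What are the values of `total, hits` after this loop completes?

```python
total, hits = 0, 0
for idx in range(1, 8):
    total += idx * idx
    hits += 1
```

Sum of squares and count
`total, hits` takes the values: (0, 0) → (1, 0) → (1, 1) → (5, 1) → (5, 2) → (14, 2) → (14, 3) → (30, 3) → (30, 4) → (55, 4) → (55, 5) → (91, 5) → (91, 6) → (140, 6) → (140, 7)

Answer: 140, 7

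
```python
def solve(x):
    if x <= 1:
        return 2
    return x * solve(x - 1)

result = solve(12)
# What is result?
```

solve(12) = 12 * 11 * 10 * 9 * 8 * 7 * 6 * 5 * 4 * 3 * 2 * 2 = 958003200

Answer: 958003200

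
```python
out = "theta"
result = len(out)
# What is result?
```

Trace:
`out = "theta"` → out = 'theta'
`result = len(out)` → result = 5
So result = 5

Answer: 5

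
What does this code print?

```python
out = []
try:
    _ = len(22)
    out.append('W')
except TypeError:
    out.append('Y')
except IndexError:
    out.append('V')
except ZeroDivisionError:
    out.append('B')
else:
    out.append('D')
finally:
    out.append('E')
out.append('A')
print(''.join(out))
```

Execution trace: 'Y' (except TypeError) → 'E' (finally) → 'A' (after the try/except). Output: YEA

Answer: YEA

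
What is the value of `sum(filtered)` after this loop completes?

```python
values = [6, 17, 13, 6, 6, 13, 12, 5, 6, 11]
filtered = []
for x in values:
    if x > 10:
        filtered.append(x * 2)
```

Sum of doubled values > 10
`filtered` takes the values: [] → [34] → [34, 26] → [34, 26, 26] → [34, 26, 26, 24] → [34, 26, 26, 24, 22]
So `sum(filtered)` = 132

Answer: 132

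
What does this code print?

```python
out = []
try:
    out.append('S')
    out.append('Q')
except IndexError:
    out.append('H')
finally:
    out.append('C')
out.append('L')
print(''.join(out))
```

Execution trace: 'S' (try body) → 'Q' (try body, no exception) → 'C' (finally) → 'L' (after the try/except). Output: SQCL

Answer: SQCL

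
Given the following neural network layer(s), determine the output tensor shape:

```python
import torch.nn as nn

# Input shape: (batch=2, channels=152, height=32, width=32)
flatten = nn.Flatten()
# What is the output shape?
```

Input: (2, 152, 32, 32) -> Output: (2, 155648)

Answer: (2, 155648)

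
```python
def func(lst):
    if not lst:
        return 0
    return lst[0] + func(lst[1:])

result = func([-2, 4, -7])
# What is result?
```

(-2) + 4 + (-7) + 0 = -5

Answer: -5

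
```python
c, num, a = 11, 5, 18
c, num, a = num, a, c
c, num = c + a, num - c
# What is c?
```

Trace:
`c, num, a = 11, 5, 18` → c = 11; num = 5; a = 18
`c, num, a = num, a, c` → c = 5; num = 18; a = 11
`c, num = c + a, num - c` → c = 16; num = 13
So c = 16

Answer: 16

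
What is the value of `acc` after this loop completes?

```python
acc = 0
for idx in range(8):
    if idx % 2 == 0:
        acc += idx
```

Sum of even numbers 0 to 7
`acc` takes the values: 0 → 2 → 6 → 12

Answer: 12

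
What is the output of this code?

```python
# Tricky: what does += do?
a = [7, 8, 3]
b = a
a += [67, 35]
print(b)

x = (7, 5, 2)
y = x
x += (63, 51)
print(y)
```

Key concept: += behavior differs for mutable vs immutable.
Step by step:
`a = [7, 8, 3]` → a = [7, 8, 3]
`b = a` → b = [7, 8, 3] (same object as a)
`a += [67, 35]` → a = [7, 8, 3, 67, 35] (same object as b); b = [7, 8, 3, 67, 35] (same object as a)
`print(b)` → prints [7, 8, 3, 67, 35]
`x = (7, 5, 2)` → x = (7, 5, 2)
`y = x` → y = (7, 5, 2)
`x += (63, 51)` → x = (7, 5, 2, 63, 51)
`print(y)` → prints (7, 5, 2)

Answer:
[7, 8, 3, 67, 35]
(7, 5, 2)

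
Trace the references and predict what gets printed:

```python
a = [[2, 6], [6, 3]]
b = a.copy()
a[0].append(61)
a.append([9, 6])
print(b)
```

Key concept: shallow copy with nested lists.
Step by step:
`a = [[2, 6], [6, 3]]` → a = [[2, 6], [6, 3]]
`b = a.copy()` → b = [[2, 6], [6, 3]]
`a[0].append(61)` → a = [[2, 6, 61], [6, 3]]; b = [[2, 6, 61], [6, 3]]
`a.append([9, 6])` → a = [[2, 6, 61], [6, 3], [9, 6]]
`print(b)` → prints [[2, 6, 61], [6, 3]]

Answer: [[2, 6, 61], [6, 3]]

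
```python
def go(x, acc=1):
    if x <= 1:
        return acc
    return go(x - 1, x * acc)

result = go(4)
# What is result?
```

Accumulator trace (n, acc): (4, 1) -> (3, 4) -> (2, 12) -> (1, 24) -> return 24

Answer: 24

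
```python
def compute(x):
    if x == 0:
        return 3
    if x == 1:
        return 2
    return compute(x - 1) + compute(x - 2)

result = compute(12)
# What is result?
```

Build up from base cases: compute(0)=3, compute(1)=2, compute(2)=5, compute(3)=7, compute(4)=12, compute(5)=19, compute(6)=31, ..., compute(12)=555

Answer: 555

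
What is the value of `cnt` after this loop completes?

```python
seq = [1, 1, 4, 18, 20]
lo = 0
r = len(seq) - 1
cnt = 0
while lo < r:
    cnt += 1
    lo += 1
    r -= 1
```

Iterations until pointers meet (list length 5)
`cnt` takes the values: 0 → 1 → 2

Answer: 2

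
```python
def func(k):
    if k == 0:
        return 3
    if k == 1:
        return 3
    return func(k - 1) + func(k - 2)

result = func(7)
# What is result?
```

Build up from base cases: func(0)=3, func(1)=3, func(2)=6, func(3)=9, func(4)=15, func(5)=24, func(6)=39, ..., func(7)=63

Answer: 63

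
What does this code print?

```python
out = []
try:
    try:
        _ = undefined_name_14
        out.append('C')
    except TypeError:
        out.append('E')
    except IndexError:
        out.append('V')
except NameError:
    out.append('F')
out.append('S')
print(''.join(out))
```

Execution trace: 'F' (outer except NameError) → 'S' (after the try/except). Output: FS

Answer: FS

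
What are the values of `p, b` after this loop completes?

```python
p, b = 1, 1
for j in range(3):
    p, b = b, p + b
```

Fibonacci: after 3 iterations
`p, b` takes the values: (1, 1) → (1, 2) → (2, 3) → (3, 5)

Answer: 3, 5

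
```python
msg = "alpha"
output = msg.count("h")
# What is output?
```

Trace:
`msg = "alpha"` → msg = 'alpha'
`output = msg.count("h")` → output = 1
So output = 1

Answer: 1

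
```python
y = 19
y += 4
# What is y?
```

Trace:
`y = 19` → y = 19
`y += 4` → y = 23
So y = 23

Answer: 23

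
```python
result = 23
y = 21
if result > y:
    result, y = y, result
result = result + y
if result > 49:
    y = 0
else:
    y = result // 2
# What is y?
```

Trace:
`result = 23` → result = 23
`y = 21` → y = 21
`if result > y: ...` → result > y is True → result = 21; y = 23
`result = result + y` → result = 44
`if result > 49: ...` → result > 49 is False, take else branch → y = 22
So y = 22

Answer: 22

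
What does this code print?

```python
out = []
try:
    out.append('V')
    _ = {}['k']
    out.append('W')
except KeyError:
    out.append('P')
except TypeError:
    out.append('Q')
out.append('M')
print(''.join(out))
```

Execution trace: 'V' (try body) → 'P' (except KeyError) → 'M' (after the try/except). Output: VPM

Answer: VPM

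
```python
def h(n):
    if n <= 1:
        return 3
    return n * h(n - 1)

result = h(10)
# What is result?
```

h(10) = 10 * 9 * 8 * 7 * 6 * 5 * 4 * 3 * 2 * 3 = 10886400

Answer: 10886400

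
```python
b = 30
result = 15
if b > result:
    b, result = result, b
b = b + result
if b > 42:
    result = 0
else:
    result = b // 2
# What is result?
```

Trace:
`b = 30` → b = 30
`result = 15` → result = 15
`if b > result: ...` → b > result is True → b = 15; result = 30
`b = b + result` → b = 45
`if b > 42: ...` → b > 42 is True → result = 0
So result = 0

Answer: 0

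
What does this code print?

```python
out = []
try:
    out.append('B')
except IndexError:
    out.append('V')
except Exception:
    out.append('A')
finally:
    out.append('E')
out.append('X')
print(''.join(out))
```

Execution trace: 'B' (try body, no exception) → 'E' (finally) → 'X' (after the try/except). Output: BEX

Answer: BEX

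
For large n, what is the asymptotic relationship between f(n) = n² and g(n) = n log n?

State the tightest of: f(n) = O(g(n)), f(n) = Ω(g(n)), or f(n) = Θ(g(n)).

n² vs n log n: f(n) = Ω(g(n)) but not O(g(n)) — n² grows strictly faster than n log n.

Answer: f(n) = Ω(g(n)) but not O(g(n)) — n² grows strictly faster than n log n.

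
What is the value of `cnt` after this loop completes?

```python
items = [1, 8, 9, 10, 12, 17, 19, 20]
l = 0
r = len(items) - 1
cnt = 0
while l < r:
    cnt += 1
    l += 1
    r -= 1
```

Iterations until pointers meet (list length 8)
`cnt` takes the values: 0 → 1 → 2 → 3 → 4

Answer: 4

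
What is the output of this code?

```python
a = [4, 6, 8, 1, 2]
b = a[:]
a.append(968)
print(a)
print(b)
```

Key concept: slice [:] creates copy.
Step by step:
`a = [4, 6, 8, 1, 2]` → a = [4, 6, 8, 1, 2]
`b = a[:]` → b = [4, 6, 8, 1, 2]
`a.append(968)` → a = [4, 6, 8, 1, 2, 968]
`print(a)` → prints [4, 6, 8, 1, 2, 968]
`print(b)` → prints [4, 6, 8, 1, 2]

Answer:
[4, 6, 8, 1, 2, 968]
[4, 6, 8, 1, 2]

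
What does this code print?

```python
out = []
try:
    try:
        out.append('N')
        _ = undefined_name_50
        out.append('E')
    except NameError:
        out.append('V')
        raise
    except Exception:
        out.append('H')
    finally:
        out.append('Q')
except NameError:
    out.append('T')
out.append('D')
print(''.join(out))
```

Execution trace: 'N' (inner try body) → 'V' (inner except NameError) → 'Q' (inner finally) → 'T' (outer except NameError) → 'D' (after the try/except). Output: NVQTD

Answer: NVQTD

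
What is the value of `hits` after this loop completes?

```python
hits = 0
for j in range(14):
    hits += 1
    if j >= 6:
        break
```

Loop breaks when j reaches 6, hits is 7
`hits` takes the values: 0 → 1 → 2 → 3 → 4 → 5 → 6 → 7

Answer: 7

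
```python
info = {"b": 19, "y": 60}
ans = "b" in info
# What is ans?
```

Trace:
`info = {"b": 19, "y": 60}` → info = {'b': 19, 'y': 60}
`ans = "b" in info` → ans = True
So ans = True

Answer: True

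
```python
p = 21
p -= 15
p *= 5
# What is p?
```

Trace:
`p = 21` → p = 21
`p -= 15` → p = 6
`p *= 5` → p = 30
So p = 30

Answer: 30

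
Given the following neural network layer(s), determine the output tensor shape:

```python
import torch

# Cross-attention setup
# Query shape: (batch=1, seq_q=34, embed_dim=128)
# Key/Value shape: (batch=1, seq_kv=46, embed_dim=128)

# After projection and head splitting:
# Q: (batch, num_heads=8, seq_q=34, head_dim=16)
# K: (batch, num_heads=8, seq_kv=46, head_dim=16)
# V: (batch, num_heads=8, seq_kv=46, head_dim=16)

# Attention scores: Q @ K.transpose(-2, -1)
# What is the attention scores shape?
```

Input: (1, 34, 128) -> Output: (1, 8, 34, 46)

Answer: (1, 8, 34, 46)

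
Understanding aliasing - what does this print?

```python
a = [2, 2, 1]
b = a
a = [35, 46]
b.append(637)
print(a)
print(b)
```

Key concept: rebinding vs mutation: a is rebound to a new list, b still points at the original.
Step by step:
`a = [2, 2, 1]` → a = [2, 2, 1]
`b = a` → b = [2, 2, 1] (same object as a)
`a = [35, 46]` → a = [35, 46]
`b.append(637)` → b = [2, 2, 1, 637]
`print(a)` → prints [35, 46]
`print(b)` → prints [2, 2, 1, 637]

Answer:
[35, 46]
[2, 2, 1, 637]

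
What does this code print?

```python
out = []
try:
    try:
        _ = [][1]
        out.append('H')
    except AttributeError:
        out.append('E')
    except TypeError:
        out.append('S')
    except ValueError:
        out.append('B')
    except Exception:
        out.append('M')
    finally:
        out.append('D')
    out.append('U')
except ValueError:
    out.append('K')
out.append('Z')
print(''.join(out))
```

Execution trace: 'M' (inner except Exception) → 'D' (inner finally) → 'U' (try body, no exception) → 'Z' (after the try/except). Output: MDUZ

Answer: MDUZ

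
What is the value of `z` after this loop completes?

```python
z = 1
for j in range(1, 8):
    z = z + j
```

Start at 1, add 1 through 7
`z` takes the values: 1 → 2 → 4 → 7 → 11 → 16 → 22 → 29

Answer: 29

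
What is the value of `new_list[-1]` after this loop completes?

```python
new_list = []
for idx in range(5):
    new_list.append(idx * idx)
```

Last element of squares 0 to 4
`new_list` takes the values: [] → [0] → [0, 1] → [0, 1, 4] → [0, 1, 4, 9] → [0, 1, 4, 9, 16]
So `new_list[-1]` = 16

Answer: 16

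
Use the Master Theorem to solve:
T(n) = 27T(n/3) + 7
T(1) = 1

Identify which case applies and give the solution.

a=27, b=3, f(n)=7. log_3(27) = 3. Since c=0 < 3, Case 1 applies: T(n) = Θ(n^log_b(a)) = O(n^3).

Answer: O(n^3) - Case 1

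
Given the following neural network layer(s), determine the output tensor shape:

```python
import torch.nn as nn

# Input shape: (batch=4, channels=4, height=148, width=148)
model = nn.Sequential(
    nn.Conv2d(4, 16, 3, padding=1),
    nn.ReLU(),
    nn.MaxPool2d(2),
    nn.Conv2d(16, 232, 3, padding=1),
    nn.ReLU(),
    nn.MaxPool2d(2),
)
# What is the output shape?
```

Input: (4, 4, 148, 148) -> after first Conv2d: (4, 16, 148, 148) -> after first MaxPool2d: (4, 16, 74, 74) -> after second Conv2d: (4, 232, 74, 74) -> Output: (4, 232, 37, 37)

Answer: (4, 232, 37, 37)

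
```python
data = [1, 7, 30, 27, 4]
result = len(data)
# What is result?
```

Trace:
`data = [1, 7, 30, 27, 4]` → data = [1, 7, 30, 27, 4]
`result = len(data)` → result = 5
So result = 5

Answer: 5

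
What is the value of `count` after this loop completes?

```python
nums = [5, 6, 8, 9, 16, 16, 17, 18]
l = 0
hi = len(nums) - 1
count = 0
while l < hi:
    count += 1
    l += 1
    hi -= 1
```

Iterations until pointers meet (list length 8)
`count` takes the values: 0 → 1 → 2 → 3 → 4

Answer: 4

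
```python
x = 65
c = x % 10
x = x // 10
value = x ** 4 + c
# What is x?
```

Trace:
`x = 65` → x = 65
`c = x % 10` → c = 5
`x = x // 10` → x = 6
`value = x ** 4 + c` → value = 1301
So x = 6

Answer: 6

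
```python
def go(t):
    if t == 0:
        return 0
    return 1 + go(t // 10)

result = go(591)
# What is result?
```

Count of digits of 591: 3

Answer: 3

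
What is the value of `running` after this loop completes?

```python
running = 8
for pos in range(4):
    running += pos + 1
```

Start at 8, add 1 to 4 = 18
`running` takes the values: 8 → 9 → 11 → 14 → 18

Answer: 18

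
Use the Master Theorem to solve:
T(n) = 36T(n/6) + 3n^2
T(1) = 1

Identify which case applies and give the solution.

a=36, b=6, f(n)=3n^2. log_6(36) = 2. Since c=2 = 2, Case 2 applies: T(n) = Θ(n^log_b(a) · log n) = O(n^2 log n).

Answer: O(n^2 log n) - Case 2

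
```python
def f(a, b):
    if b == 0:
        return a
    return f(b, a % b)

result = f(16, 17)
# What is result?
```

f(16, 17) -> f(17, 16) -> f(16, 1) -> f(1, 0) -> 1

Answer: 1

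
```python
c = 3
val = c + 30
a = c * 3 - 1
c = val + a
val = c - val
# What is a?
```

Trace:
`c = 3` → c = 3
`val = c + 30` → val = 33
`a = c * 3 - 1` → a = 8
`c = val + a` → c = 41
`val = c - val` → val = 8
So a = 8

Answer: 8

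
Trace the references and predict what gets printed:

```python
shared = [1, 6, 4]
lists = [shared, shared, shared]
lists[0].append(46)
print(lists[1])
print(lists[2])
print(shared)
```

Key concept: list of same reference.
Step by step:
`shared = [1, 6, 4]` → shared = [1, 6, 4]
`lists = [shared, shared, shared]` → lists = [[1, 6, 4], [1, 6, 4], [1, 6, 4]]
`lists[0].append(46)` → shared = [1, 6, 4, 46]; lists = [[1, 6, 4, 46], [1, 6, 4, 46], [1, 6, 4, 46]]
`print(lists[1])` → prints [1, 6, 4, 46]
`print(lists[2])` → prints [1, 6, 4, 46]
`print(shared)` → prints [1, 6, 4, 46]

Answer:
[1, 6, 4, 46]
[1, 6, 4, 46]
[1, 6, 4, 46]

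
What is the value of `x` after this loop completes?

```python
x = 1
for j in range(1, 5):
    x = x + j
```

Start at 1, add 1 through 4
`x` takes the values: 1 → 2 → 4 → 7 → 11

Answer: 11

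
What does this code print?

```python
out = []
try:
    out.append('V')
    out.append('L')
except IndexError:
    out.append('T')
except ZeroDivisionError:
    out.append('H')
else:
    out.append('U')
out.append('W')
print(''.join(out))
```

Execution trace: 'V' (try body) → 'L' (try body, no exception) → 'U' (else) → 'W' (after the try/except). Output: VLUW

Answer: VLUW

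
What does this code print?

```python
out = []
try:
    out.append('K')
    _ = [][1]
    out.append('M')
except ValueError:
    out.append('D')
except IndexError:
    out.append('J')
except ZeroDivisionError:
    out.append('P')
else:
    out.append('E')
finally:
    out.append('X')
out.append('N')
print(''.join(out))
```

Execution trace: 'K' (try body) → 'J' (except IndexError) → 'X' (finally) → 'N' (after the try/except). Output: KJXN

Answer: KJXN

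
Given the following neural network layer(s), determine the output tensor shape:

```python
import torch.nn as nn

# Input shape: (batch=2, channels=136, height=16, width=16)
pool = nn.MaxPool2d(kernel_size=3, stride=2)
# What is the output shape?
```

Input: (2, 136, 16, 16) -> Output: (2, 136, 7, 7)

Answer: (2, 136, 7, 7)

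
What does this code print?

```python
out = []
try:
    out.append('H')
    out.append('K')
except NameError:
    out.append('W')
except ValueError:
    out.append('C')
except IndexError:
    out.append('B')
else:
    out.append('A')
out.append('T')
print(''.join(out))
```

Execution trace: 'H' (try body) → 'K' (try body, no exception) → 'A' (else) → 'T' (after the try/except). Output: HKAT

Answer: HKAT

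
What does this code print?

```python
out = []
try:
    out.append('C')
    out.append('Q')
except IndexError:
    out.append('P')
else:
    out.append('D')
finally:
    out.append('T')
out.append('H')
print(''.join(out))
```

Execution trace: 'C' (try body) → 'Q' (try body, no exception) → 'D' (else) → 'T' (finally) → 'H' (after the try/except). Output: CQDTH

Answer: CQDTH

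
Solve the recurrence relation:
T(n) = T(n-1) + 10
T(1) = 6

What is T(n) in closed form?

Unrolling: T(n) = T(1) + 10·(n-1) = 6 + 10(n-1) = 10n - 4.

Answer: T(n) = 10n - 4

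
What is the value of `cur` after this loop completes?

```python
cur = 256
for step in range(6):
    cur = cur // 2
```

Halve 6 times: 256 // 2^6 = 4
`cur` takes the values: 256 → 128 → 64 → 32 → 16 → 8 → 4

Answer: 4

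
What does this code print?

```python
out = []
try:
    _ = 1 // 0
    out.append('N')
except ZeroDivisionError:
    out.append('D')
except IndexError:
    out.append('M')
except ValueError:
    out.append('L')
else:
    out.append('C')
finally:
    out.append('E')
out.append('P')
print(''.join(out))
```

Execution trace: 'D' (except ZeroDivisionError) → 'E' (finally) → 'P' (after the try/except). Output: DEP

Answer: DEP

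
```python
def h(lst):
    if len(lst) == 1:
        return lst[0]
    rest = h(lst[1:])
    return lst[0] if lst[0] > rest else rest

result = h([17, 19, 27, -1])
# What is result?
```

Recursive max over [17, 19, 27, -1] = 27

Answer: 27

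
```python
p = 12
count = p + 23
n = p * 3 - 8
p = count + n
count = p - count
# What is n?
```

Trace:
`p = 12` → p = 12
`count = p + 23` → count = 35
`n = p * 3 - 8` → n = 28
`p = count + n` → p = 63
`count = p - count` → count = 28
So n = 28

Answer: 28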